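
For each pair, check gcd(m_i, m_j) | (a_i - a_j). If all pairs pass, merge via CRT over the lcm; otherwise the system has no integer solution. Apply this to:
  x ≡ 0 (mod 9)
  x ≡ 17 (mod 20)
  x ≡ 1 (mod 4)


Moduli 9, 20, 4 are not pairwise coprime, so CRT works modulo lcm(m_i) when all pairwise compatibility conditions hold.
Pairwise compatibility: gcd(m_i, m_j) must divide a_i - a_j for every pair.
Merge one congruence at a time:
  Start: x ≡ 0 (mod 9).
  Combine with x ≡ 17 (mod 20): gcd(9, 20) = 1; 17 - 0 = 17, which IS divisible by 1, so compatible.
    Write x = 0 + 9·t and substitute into x ≡ 17 (mod 20): 9·t ≡ 17 − 0 = 17 (mod 20).
    The inverse of 9 mod 20 is 9 (since 9·9 = 81 = 4·20 + 1), so t ≡ 9·17 = 153 ≡ 13 (mod 20).
    Then x = 0 + 9·13 = 117, valid modulo lcm(9, 20) = 180: x ≡ 117 (mod 180).
  Combine with x ≡ 1 (mod 4): gcd(180, 4) = 4; 1 - 117 = -116, which IS divisible by 4, so compatible.
    Write x = 117 + 180·t and substitute into x ≡ 1 (mod 4): 180·t ≡ 1 − 117 = -116 (mod 4).
    Divide the congruence (and modulus) by g = 4: 45·t ≡ -29 (mod 1).
    Modulo 1 every t works; take t = 0.
    Then x = 117 + 180·0 = 117, valid modulo lcm(180, 4) = 180: x ≡ 117 (mod 180).
Verify: 117 mod 9 = 0, 117 mod 20 = 17, 117 mod 4 = 1.

x ≡ 117 (mod 180).


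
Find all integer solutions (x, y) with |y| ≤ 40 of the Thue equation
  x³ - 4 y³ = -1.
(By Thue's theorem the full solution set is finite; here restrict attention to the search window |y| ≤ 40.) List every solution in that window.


The equation is x³ - 4y³ = -1. For fixed y, x³ = 4·y³ − 1, so a solution requires the RHS to be a perfect cube.
Strategy: iterate y from -40 to 40, compute RHS = 4·y³ − 1, and check whether it is a (positive or negative) perfect cube.
Check small values of y:
  y = 0: RHS = -1 = (-1)³ ⇒ x = -1 works.
  y = 1: RHS = 3 is not a perfect cube.
  y = -1: RHS = -5 is not a perfect cube.
  y = 2: RHS = 31 is not a perfect cube.
  y = -2: RHS = -33 is not a perfect cube.
  y = 3: RHS = 107 is not a perfect cube.
  y = -3: RHS = -109 is not a perfect cube.
Continuing the search up to |y| = 40 finds no further solutions beyond those listed.
Collected solutions: (-1, 0).

Solutions (with |y| ≤ 40): (-1, 0).


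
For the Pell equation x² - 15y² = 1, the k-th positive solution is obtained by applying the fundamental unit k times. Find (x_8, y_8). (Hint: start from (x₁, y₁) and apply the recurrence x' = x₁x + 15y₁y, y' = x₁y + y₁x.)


Step 1: Find the fundamental solution (x₁, y₁) of x² - 15y² = 1.
  Expand √15 as a continued fraction. a₀ = ⌊√15⌋ = 3; iterate m_{k+1} = d_k·a_k − m_k, d_{k+1} = (15 − m_{k+1}²)/d_k, a_{k+1} = ⌊(a₀ + m_{k+1})/d_{k+1}⌋ (starting m₀ = 0, d₀ = 1), with convergents p_k = a_k·p_{k-1} + p_{k-2}, q_k = a_k·q_{k-1} + q_{k-2} (p₋₁ = 1, q₋₁ = 0):
  k = 0: a₀ = 3; p₀/q₀ = 3/1; p₀² − 15·q₀² = 9 − 15 = -6.
  k = 1: m = 3, d = 6, a = ⌊(3 + 3)/6⌋ = 1; p/q = (1·3 + 1)/(1·1 + 0) = 4/1; p² − 15·q² = 16 − 15 = 1.
  The first convergent with p² − 15·q² = 1 gives the fundamental solution (x₁, y₁) = (4, 1).
Step 2: Apply the recurrence (x_{n+1}, y_{n+1}) = (x₁x_n + 15y₁y_n, x₁y_n + y₁x_n) repeatedly.
  From (x_1, y_1) = (4, 1): x_2 = 4·4 + 15·1·1 = 31; y_2 = 4·1 + 1·4 = 8.
  From (x_2, y_2) = (31, 8): x_3 = 4·31 + 15·1·8 = 244; y_3 = 4·8 + 1·31 = 63.
  From (x_3, y_3) = (244, 63): x_4 = 4·244 + 15·1·63 = 1921; y_4 = 4·63 + 1·244 = 496.
  From (x_4, y_4) = (1921, 496): x_5 = 4·1921 + 15·1·496 = 15124; y_5 = 4·496 + 1·1921 = 3905.
  From (x_5, y_5) = (15124, 3905): x_6 = 4·15124 + 15·1·3905 = 119071; y_6 = 4·3905 + 1·15124 = 30744.
  From (x_6, y_6) = (119071, 30744): x_7 = 4·119071 + 15·1·30744 = 937444; y_7 = 4·30744 + 1·119071 = 242047.
  From (x_7, y_7) = (937444, 242047): x_8 = 4·937444 + 15·1·242047 = 7380481; y_8 = 4·242047 + 1·937444 = 1905632.
Step 3: Verify x_8² - 15·y_8² = 54471499791361 - 54471499791360 = 1 (should be 1). ✓

(x_1, y_1) = (4, 1); (x_8, y_8) = (7380481, 1905632).


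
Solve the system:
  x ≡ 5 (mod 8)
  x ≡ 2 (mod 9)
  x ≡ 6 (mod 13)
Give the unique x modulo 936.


Moduli 8, 9, 13 are pairwise coprime; by CRT there is a unique solution modulo M = 8 · 9 · 13 = 936.
Solve pairwise, accumulating the modulus:
  Start with x ≡ 5 (mod 8).
  Combine with x ≡ 2 (mod 9): since gcd(8, 9) = 1, we get a unique residue mod 72.
    Write x = 5 + 8·t and substitute into x ≡ 2 (mod 9): 8·t ≡ 2 − 5 = -3 (mod 9).
    Reduce coefficients mod 9: 8·t ≡ 6 (mod 9).
    The inverse of 8 mod 9 is 8 (since 8·8 = 64 = 7·9 + 1), so t ≡ 8·6 = 48 ≡ 3 (mod 9).
    Then x = 5 + 8·3 = 29, valid modulo lcm(8, 9) = 72: x ≡ 29 (mod 72).
  Combine with x ≡ 6 (mod 13): since gcd(72, 13) = 1, we get a unique residue mod 936.
    Write x = 29 + 72·t and substitute into x ≡ 6 (mod 13): 72·t ≡ 6 − 29 = -23 (mod 13).
    Reduce coefficients mod 13: 7·t ≡ 3 (mod 13).
    The inverse of 7 mod 13 is 2 (since 7·2 = 14 = 1·13 + 1), so t ≡ 2·3 = 6 ≡ 6 (mod 13).
    Then x = 29 + 72·6 = 461, valid modulo lcm(72, 13) = 936: x ≡ 461 (mod 936).
Verify: 461 mod 8 = 5 ✓, 461 mod 9 = 2 ✓, 461 mod 13 = 6 ✓.

x ≡ 461 (mod 936).


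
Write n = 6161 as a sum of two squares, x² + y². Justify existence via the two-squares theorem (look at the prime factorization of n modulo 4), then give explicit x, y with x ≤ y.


Step 1: Factor n = 6161 = 61 · 101.
Step 2: Check the mod-4 condition on each prime factor: 61 ≡ 1 (mod 4), exponent 1; 101 ≡ 1 (mod 4), exponent 1.
All primes ≡ 3 (mod 4) appear to even exponent (or don't appear), so by the two-squares theorem n IS expressible as a sum of two squares.
Step 3: Build a representation. Here n = 61 · 101 is a product of primes ≡ 1 (mod 4). Each prime p ≡ 1 (mod 4) is itself a sum of two squares; find a² by testing p − a² for a perfect square:
  61: 61 − 1² = 60, 61 − 2² = 57, 61 − 3² = 52, 61 − 4² = 45, 61 − 5² = 36 = 6² ⇒ 61 = 5² + 6².
  101: 101 − 1² = 100 = 10² ⇒ 101 = 1² + 10².
  Combine using the Brahmagupta–Fibonacci identity (a² + b²)(c² + d²) = (ac − bd)² + (ad + bc)² = (ac + bd)² + (ad − bc)²:
  61 · 101 = 6161: from (5² + 6²)(1² + 10²), take (5·1 − 6·10, 5·10 + 6·1) = (5 − 60, 50 + 6) = (-55, 56); dropping signs (only squares matter) gives (55, 56); check 55² + 56² = 3025 + 3136 = 6161 ✓.
Step 4: Order so x ≤ y and verify: 55² + 56² = 3025 + 3136 = 6161 = n. ✓

n = 6161 = 55² + 56² (one valid representation with x ≤ y).


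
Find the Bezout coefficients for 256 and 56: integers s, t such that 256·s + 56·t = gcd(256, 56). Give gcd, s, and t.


Euclidean algorithm on (256, 56) — divide until remainder is 0:
  256 = 4 · 56 + 32
  56 = 1 · 32 + 24
  32 = 1 · 24 + 8
  24 = 3 · 8 + 0
gcd(256, 56) = 8.
Track Bezout coefficients alongside the remainders: start with r₀ = 256 = a·1 + b·0 (s = 1, t = 0) and r₁ = 56 = a·0 + b·1 (s = 0, t = 1); each new remainder r_{k+1} = r_{k-1} − q_k·r_k inherits s_{k+1} = s_{k-1} − q_k·s_k, t_{k+1} = t_{k-1} − q_k·t_k, so r_k = a·s_k + b·t_k at every step:
  q = 4: r = 32, s = 1 − 4·0 = 1, t = 0 − 4·1 = -4  (check: 256·1 + 56·(-4) = 32)
  q = 1: r = 24, s = 0 − 1·1 = -1, t = 1 − 1·(-4) = 5  (check: 256·(-1) + 56·5 = 24)
  q = 1: r = 8, s = 1 − 1·(-1) = 2, t = -4 − 1·5 = -9  (check: 256·2 + 56·(-9) = 8)
The row with r = 8 (the gcd) gives the Bezout coefficients s = 2, t = -9.
Result: 256 · (2) + 56 · (-9) = 8.

gcd(256, 56) = 8; s = 2, t = -9 (check: 256·2 + 56·(-9) = 8).


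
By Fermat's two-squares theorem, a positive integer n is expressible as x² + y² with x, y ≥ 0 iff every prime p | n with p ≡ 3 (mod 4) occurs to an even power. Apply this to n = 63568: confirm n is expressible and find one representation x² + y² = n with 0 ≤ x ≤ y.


Step 1: Factor n = 63568 = 2^4 · 29 · 137.
Step 2: Check the mod-4 condition on each prime factor: 2 = 2 (special); 29 ≡ 1 (mod 4), exponent 1; 137 ≡ 1 (mod 4), exponent 1.
All primes ≡ 3 (mod 4) appear to even exponent (or don't appear), so by the two-squares theorem n IS expressible as a sum of two squares.
Step 3: Build a representation. Group n = k² · m with k = 4 and m = 29 · 137 = 3973 (a product of primes ≡ 1 (mod 4)); a representation of m scales to one of n via (k·x)² + (k·y)² = k²(x² + y²). Each prime p ≡ 1 (mod 4) is itself a sum of two squares; find a² by testing p − a² for a perfect square:
  29: 29 − 1² = 28, 29 − 2² = 25 = 5² ⇒ 29 = 2² + 5².
  137: 137 − 1² = 136, 137 − 2² = 133, 137 − 3² = 128, 137 − 4² = 121 = 11² ⇒ 137 = 4² + 11².
  Combine using the Brahmagupta–Fibonacci identity (a² + b²)(c² + d²) = (ac − bd)² + (ad + bc)² = (ac + bd)² + (ad − bc)²:
  29 · 137 = 3973: from (2² + 5²)(4² + 11²), take (2·4 − 5·11, 2·11 + 5·4) = (8 − 55, 22 + 20) = (-47, 42); dropping signs (only squares matter) gives (47, 42); check 47² + 42² = 2209 + 1764 = 3973 ✓.
  Scale by k = 4: (4·47, 4·42) = (188, 168).
Step 4: Order so x ≤ y and verify: 168² + 188² = 28224 + 35344 = 63568 = n. ✓

n = 63568 = 168² + 188² (one valid representation with x ≤ y).


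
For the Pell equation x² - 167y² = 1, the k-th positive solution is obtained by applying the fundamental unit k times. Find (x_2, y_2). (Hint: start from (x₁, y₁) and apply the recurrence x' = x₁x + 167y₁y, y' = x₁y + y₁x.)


Step 1: Find the fundamental solution (x₁, y₁) of x² - 167y² = 1.
  Expand √167 as a continued fraction. a₀ = ⌊√167⌋ = 12; iterate m_{k+1} = d_k·a_k − m_k, d_{k+1} = (167 − m_{k+1}²)/d_k, a_{k+1} = ⌊(a₀ + m_{k+1})/d_{k+1}⌋ (starting m₀ = 0, d₀ = 1), with convergents p_k = a_k·p_{k-1} + p_{k-2}, q_k = a_k·q_{k-1} + q_{k-2} (p₋₁ = 1, q₋₁ = 0):
  k = 0: a₀ = 12; p₀/q₀ = 12/1; p₀² − 167·q₀² = 144 − 167 = -23.
  k = 1: m = 12, d = 23, a = ⌊(12 + 12)/23⌋ = 1; p/q = (1·12 + 1)/(1·1 + 0) = 13/1; p² − 167·q² = 169 − 167 = 2.
  k = 2: m = 11, d = 2, a = ⌊(12 + 11)/2⌋ = 11; p/q = (11·13 + 12)/(11·1 + 1) = 155/12; p² − 167·q² = 24025 − 24048 = -23.
  k = 3: m = 11, d = 23, a = ⌊(12 + 11)/23⌋ = 1; p/q = (1·155 + 13)/(1·12 + 1) = 168/13; p² − 167·q² = 28224 − 28223 = 1.
  The first convergent with p² − 167·q² = 1 gives the fundamental solution (x₁, y₁) = (168, 13).
Step 2: Apply the recurrence (x_{n+1}, y_{n+1}) = (x₁x_n + 167y₁y_n, x₁y_n + y₁x_n) repeatedly.
  From (x_1, y_1) = (168, 13): x_2 = 168·168 + 167·13·13 = 56447; y_2 = 168·13 + 13·168 = 4368.
Step 3: Verify x_2² - 167·y_2² = 3186263809 - 3186263808 = 1 (should be 1). ✓

(x_1, y_1) = (168, 13); (x_2, y_2) = (56447, 4368).


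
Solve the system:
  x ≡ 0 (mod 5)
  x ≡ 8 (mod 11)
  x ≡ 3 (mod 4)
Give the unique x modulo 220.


Moduli 5, 11, 4 are pairwise coprime; by CRT there is a unique solution modulo M = 5 · 11 · 4 = 220.
Solve pairwise, accumulating the modulus:
  Start with x ≡ 0 (mod 5).
  Combine with x ≡ 8 (mod 11): since gcd(5, 11) = 1, we get a unique residue mod 55.
    Write x = 0 + 5·t and substitute into x ≡ 8 (mod 11): 5·t ≡ 8 − 0 = 8 (mod 11).
    The inverse of 5 mod 11 is 9 (since 5·9 = 45 = 4·11 + 1), so t ≡ 9·8 = 72 ≡ 6 (mod 11).
    Then x = 0 + 5·6 = 30, valid modulo lcm(5, 11) = 55: x ≡ 30 (mod 55).
  Combine with x ≡ 3 (mod 4): since gcd(55, 4) = 1, we get a unique residue mod 220.
    Write x = 30 + 55·t and substitute into x ≡ 3 (mod 4): 55·t ≡ 3 − 30 = -27 (mod 4).
    Reduce coefficients mod 4: 3·t ≡ 1 (mod 4).
    The inverse of 3 mod 4 is 3 (since 3·3 = 9 = 2·4 + 1), so t ≡ 3·1 = 3 ≡ 3 (mod 4).
    Then x = 30 + 55·3 = 195, valid modulo lcm(55, 4) = 220: x ≡ 195 (mod 220).
Verify: 195 mod 5 = 0 ✓, 195 mod 11 = 8 ✓, 195 mod 4 = 3 ✓.

x ≡ 195 (mod 220).


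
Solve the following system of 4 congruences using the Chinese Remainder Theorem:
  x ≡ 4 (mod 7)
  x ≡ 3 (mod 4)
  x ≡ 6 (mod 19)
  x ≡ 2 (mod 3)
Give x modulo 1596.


Product of moduli M = 7 · 4 · 19 · 3 = 1596.
Merge one congruence at a time:
  Start: x ≡ 4 (mod 7).
  Combine with x ≡ 3 (mod 4); new modulus lcm = 28.
    Write x = 4 + 7·t and substitute into x ≡ 3 (mod 4): 7·t ≡ 3 − 4 = -1 (mod 4).
    Reduce coefficients mod 4: 3·t ≡ 3 (mod 4).
    The inverse of 3 mod 4 is 3 (since 3·3 = 9 = 2·4 + 1), so t ≡ 3·3 = 9 ≡ 1 (mod 4).
    Then x = 4 + 7·1 = 11, valid modulo lcm(7, 4) = 28: x ≡ 11 (mod 28).
  Combine with x ≡ 6 (mod 19); new modulus lcm = 532.
    Write x = 11 + 28·t and substitute into x ≡ 6 (mod 19): 28·t ≡ 6 − 11 = -5 (mod 19).
    Reduce coefficients mod 19: 9·t ≡ 14 (mod 19).
    The inverse of 9 mod 19 is 17 (since 9·17 = 153 = 8·19 + 1), so t ≡ 17·14 = 238 ≡ 10 (mod 19).
    Then x = 11 + 28·10 = 291, valid modulo lcm(28, 19) = 532: x ≡ 291 (mod 532).
  Combine with x ≡ 2 (mod 3); new modulus lcm = 1596.
    Write x = 291 + 532·t and substitute into x ≡ 2 (mod 3): 532·t ≡ 2 − 291 = -289 (mod 3).
    Reduce coefficients mod 3: 1·t ≡ 2 (mod 3).
    So t ≡ 2 (mod 3).
    Then x = 291 + 532·2 = 1355, valid modulo lcm(532, 3) = 1596: x ≡ 1355 (mod 1596).
Verify against each original: 1355 mod 7 = 4, 1355 mod 4 = 3, 1355 mod 19 = 6, 1355 mod 3 = 2.

x ≡ 1355 (mod 1596).


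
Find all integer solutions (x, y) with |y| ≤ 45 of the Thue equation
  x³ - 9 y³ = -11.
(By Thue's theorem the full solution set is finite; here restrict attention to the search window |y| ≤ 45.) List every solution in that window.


The equation is x³ - 9y³ = -11. For fixed y, x³ = 9·y³ − 11, so a solution requires the RHS to be a perfect cube.
Strategy: iterate y from -45 to 45, compute RHS = 9·y³ − 11, and check whether it is a (positive or negative) perfect cube.
Check small values of y:
  y = 0: RHS = -11 is not a perfect cube.
  y = 1: RHS = -2 is not a perfect cube.
  y = -1: RHS = -20 is not a perfect cube.
  y = 2: RHS = 61 is not a perfect cube.
  y = -2: RHS = -83 is not a perfect cube.
  y = 3: RHS = 232 is not a perfect cube.
  y = -3: RHS = -254 is not a perfect cube.
Continuing the search up to |y| = 45 finds no solutions either.
No (x, y) in the scanned range satisfies the equation.

No integer solutions with |y| ≤ 45.


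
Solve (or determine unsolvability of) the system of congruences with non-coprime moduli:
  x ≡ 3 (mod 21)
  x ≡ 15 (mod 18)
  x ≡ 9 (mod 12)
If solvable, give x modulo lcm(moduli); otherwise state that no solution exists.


Moduli 21, 18, 12 are not pairwise coprime, so CRT works modulo lcm(m_i) when all pairwise compatibility conditions hold.
Pairwise compatibility: gcd(m_i, m_j) must divide a_i - a_j for every pair.
Merge one congruence at a time:
  Start: x ≡ 3 (mod 21).
  Combine with x ≡ 15 (mod 18): gcd(21, 18) = 3; 15 - 3 = 12, which IS divisible by 3, so compatible.
    Write x = 3 + 21·t and substitute into x ≡ 15 (mod 18): 21·t ≡ 15 − 3 = 12 (mod 18).
    Divide the congruence (and modulus) by g = 3: 7·t ≡ 4 (mod 6).
    Reduce coefficients mod 6: 1·t ≡ 4 (mod 6).
    So t ≡ 4 (mod 6).
    Then x = 3 + 21·4 = 87, valid modulo lcm(21, 18) = 126: x ≡ 87 (mod 126).
  Combine with x ≡ 9 (mod 12): gcd(126, 12) = 6; 9 - 87 = -78, which IS divisible by 6, so compatible.
    Write x = 87 + 126·t and substitute into x ≡ 9 (mod 12): 126·t ≡ 9 − 87 = -78 (mod 12).
    Divide the congruence (and modulus) by g = 6: 21·t ≡ -13 (mod 2).
    Reduce coefficients mod 2: 1·t ≡ 1 (mod 2).
    So t ≡ 1 (mod 2).
    Then x = 87 + 126·1 = 213, valid modulo lcm(126, 12) = 252: x ≡ 213 (mod 252).
Verify: 213 mod 21 = 3, 213 mod 18 = 15, 213 mod 12 = 9.

x ≡ 213 (mod 252).


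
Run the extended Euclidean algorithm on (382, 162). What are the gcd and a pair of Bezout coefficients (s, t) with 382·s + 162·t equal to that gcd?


Euclidean algorithm on (382, 162) — divide until remainder is 0:
  382 = 2 · 162 + 58
  162 = 2 · 58 + 46
  58 = 1 · 46 + 12
  46 = 3 · 12 + 10
  12 = 1 · 10 + 2
  10 = 5 · 2 + 0
gcd(382, 162) = 2.
Track Bezout coefficients alongside the remainders: start with r₀ = 382 = a·1 + b·0 (s = 1, t = 0) and r₁ = 162 = a·0 + b·1 (s = 0, t = 1); each new remainder r_{k+1} = r_{k-1} − q_k·r_k inherits s_{k+1} = s_{k-1} − q_k·s_k, t_{k+1} = t_{k-1} − q_k·t_k, so r_k = a·s_k + b·t_k at every step:
  q = 2: r = 58, s = 1 − 2·0 = 1, t = 0 − 2·1 = -2  (check: 382·1 + 162·(-2) = 58)
  q = 2: r = 46, s = 0 − 2·1 = -2, t = 1 − 2·(-2) = 5  (check: 382·(-2) + 162·5 = 46)
  q = 1: r = 12, s = 1 − 1·(-2) = 3, t = -2 − 1·5 = -7  (check: 382·3 + 162·(-7) = 12)
  q = 3: r = 10, s = -2 − 3·3 = -11, t = 5 − 3·(-7) = 26  (check: 382·(-11) + 162·26 = 10)
  q = 1: r = 2, s = 3 − 1·(-11) = 14, t = -7 − 1·26 = -33  (check: 382·14 + 162·(-33) = 2)
The row with r = 2 (the gcd) gives the Bezout coefficients s = 14, t = -33.
Result: 382 · (14) + 162 · (-33) = 2.

gcd(382, 162) = 2; s = 14, t = -33 (check: 382·14 + 162·(-33) = 2).


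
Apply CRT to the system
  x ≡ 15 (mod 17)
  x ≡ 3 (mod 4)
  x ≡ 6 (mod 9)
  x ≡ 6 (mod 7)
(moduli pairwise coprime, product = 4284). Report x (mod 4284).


Product of moduli M = 17 · 4 · 9 · 7 = 4284.
Merge one congruence at a time:
  Start: x ≡ 15 (mod 17).
  Combine with x ≡ 3 (mod 4); new modulus lcm = 68.
    Write x = 15 + 17·t and substitute into x ≡ 3 (mod 4): 17·t ≡ 3 − 15 = -12 (mod 4).
    Reduce coefficients mod 4: 1·t ≡ 0 (mod 4).
    So t ≡ 0 (mod 4).
    Then x = 15 + 17·0 = 15, valid modulo lcm(17, 4) = 68: x ≡ 15 (mod 68).
  Combine with x ≡ 6 (mod 9); new modulus lcm = 612.
    Write x = 15 + 68·t and substitute into x ≡ 6 (mod 9): 68·t ≡ 6 − 15 = -9 (mod 9).
    Reduce coefficients mod 9: 5·t ≡ 0 (mod 9).
    The inverse of 5 mod 9 is 2 (since 5·2 = 10 = 1·9 + 1), so t ≡ 2·0 = 0 ≡ 0 (mod 9).
    Then x = 15 + 68·0 = 15, valid modulo lcm(68, 9) = 612: x ≡ 15 (mod 612).
  Combine with x ≡ 6 (mod 7); new modulus lcm = 4284.
    Write x = 15 + 612·t and substitute into x ≡ 6 (mod 7): 612·t ≡ 6 − 15 = -9 (mod 7).
    Reduce coefficients mod 7: 3·t ≡ 5 (mod 7).
    The inverse of 3 mod 7 is 5 (since 3·5 = 15 = 2·7 + 1), so t ≡ 5·5 = 25 ≡ 4 (mod 7).
    Then x = 15 + 612·4 = 2463, valid modulo lcm(612, 7) = 4284: x ≡ 2463 (mod 4284).
Verify against each original: 2463 mod 17 = 15, 2463 mod 4 = 3, 2463 mod 9 = 6, 2463 mod 7 = 6.

x ≡ 2463 (mod 4284).


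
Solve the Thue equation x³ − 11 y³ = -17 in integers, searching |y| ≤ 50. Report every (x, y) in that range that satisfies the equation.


The equation is x³ - 11y³ = -17. For fixed y, x³ = 11·y³ − 17, so a solution requires the RHS to be a perfect cube.
Strategy: iterate y from -50 to 50, compute RHS = 11·y³ − 17, and check whether it is a (positive or negative) perfect cube.
Check small values of y:
  y = 0: RHS = -17 is not a perfect cube.
  y = 1: RHS = -6 is not a perfect cube.
  y = -1: RHS = -28 is not a perfect cube.
  y = 2: RHS = 71 is not a perfect cube.
  y = -2: RHS = -105 is not a perfect cube.
  y = 3: RHS = 280 is not a perfect cube.
  y = -3: RHS = -314 is not a perfect cube.
Continuing the search up to |y| = 50 finds no solutions either.
No (x, y) in the scanned range satisfies the equation.

No integer solutions with |y| ≤ 50.


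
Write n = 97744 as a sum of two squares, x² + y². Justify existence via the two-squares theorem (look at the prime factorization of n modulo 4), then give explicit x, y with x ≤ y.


Step 1: Factor n = 97744 = 2^4 · 41 · 149.
Step 2: Check the mod-4 condition on each prime factor: 2 = 2 (special); 41 ≡ 1 (mod 4), exponent 1; 149 ≡ 1 (mod 4), exponent 1.
All primes ≡ 3 (mod 4) appear to even exponent (or don't appear), so by the two-squares theorem n IS expressible as a sum of two squares.
Step 3: Build a representation. Group n = k² · m with k = 4 and m = 41 · 149 = 6109 (a product of primes ≡ 1 (mod 4)); a representation of m scales to one of n via (k·x)² + (k·y)² = k²(x² + y²). Each prime p ≡ 1 (mod 4) is itself a sum of two squares; find a² by testing p − a² for a perfect square:
  41: 41 − 1² = 40, 41 − 2² = 37, 41 − 3² = 32, 41 − 4² = 25 = 5² ⇒ 41 = 4² + 5².
  149: 149 − 1² = 148, 149 − 2² = 145, 149 − 3² = 140, 149 − 4² = 133, 149 − 5² = 124, 149 − 6² = 113, 149 − 7² = 100 = 10² ⇒ 149 = 7² + 10².
  Combine using the Brahmagupta–Fibonacci identity (a² + b²)(c² + d²) = (ac − bd)² + (ad + bc)² = (ac + bd)² + (ad − bc)²:
  41 · 149 = 6109: from (4² + 5²)(7² + 10²), take (4·7 − 5·10, 4·10 + 5·7) = (28 − 50, 40 + 35) = (-22, 75); dropping signs (only squares matter) gives (22, 75); check 22² + 75² = 484 + 5625 = 6109 ✓.
  Scale by k = 4: (4·22, 4·75) = (88, 300).
Step 4: Order so x ≤ y and verify: 88² + 300² = 7744 + 90000 = 97744 = n. ✓

n = 97744 = 88² + 300² (one valid representation with x ≤ y).


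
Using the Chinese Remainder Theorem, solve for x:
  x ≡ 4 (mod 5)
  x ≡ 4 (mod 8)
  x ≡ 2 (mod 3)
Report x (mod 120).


Moduli 5, 8, 3 are pairwise coprime; by CRT there is a unique solution modulo M = 5 · 8 · 3 = 120.
Solve pairwise, accumulating the modulus:
  Start with x ≡ 4 (mod 5).
  Combine with x ≡ 4 (mod 8): since gcd(5, 8) = 1, we get a unique residue mod 40.
    Write x = 4 + 5·t and substitute into x ≡ 4 (mod 8): 5·t ≡ 4 − 4 = 0 (mod 8).
    The inverse of 5 mod 8 is 5 (since 5·5 = 25 = 3·8 + 1), so t ≡ 5·0 = 0 ≡ 0 (mod 8).
    Then x = 4 + 5·0 = 4, valid modulo lcm(5, 8) = 40: x ≡ 4 (mod 40).
  Combine with x ≡ 2 (mod 3): since gcd(40, 3) = 1, we get a unique residue mod 120.
    Write x = 4 + 40·t and substitute into x ≡ 2 (mod 3): 40·t ≡ 2 − 4 = -2 (mod 3).
    Reduce coefficients mod 3: 1·t ≡ 1 (mod 3).
    So t ≡ 1 (mod 3).
    Then x = 4 + 40·1 = 44, valid modulo lcm(40, 3) = 120: x ≡ 44 (mod 120).
Verify: 44 mod 5 = 4 ✓, 44 mod 8 = 4 ✓, 44 mod 3 = 2 ✓.

x ≡ 44 (mod 120).


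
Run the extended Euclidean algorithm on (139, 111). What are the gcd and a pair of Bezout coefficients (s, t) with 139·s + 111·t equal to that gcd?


Euclidean algorithm on (139, 111) — divide until remainder is 0:
  139 = 1 · 111 + 28
  111 = 3 · 28 + 27
  28 = 1 · 27 + 1
  27 = 27 · 1 + 0
gcd(139, 111) = 1.
Track Bezout coefficients alongside the remainders: start with r₀ = 139 = a·1 + b·0 (s = 1, t = 0) and r₁ = 111 = a·0 + b·1 (s = 0, t = 1); each new remainder r_{k+1} = r_{k-1} − q_k·r_k inherits s_{k+1} = s_{k-1} − q_k·s_k, t_{k+1} = t_{k-1} − q_k·t_k, so r_k = a·s_k + b·t_k at every step:
  q = 1: r = 28, s = 1 − 1·0 = 1, t = 0 − 1·1 = -1  (check: 139·1 + 111·(-1) = 28)
  q = 3: r = 27, s = 0 − 3·1 = -3, t = 1 − 3·(-1) = 4  (check: 139·(-3) + 111·4 = 27)
  q = 1: r = 1, s = 1 − 1·(-3) = 4, t = -1 − 1·4 = -5  (check: 139·4 + 111·(-5) = 1)
The row with r = 1 (the gcd) gives the Bezout coefficients s = 4, t = -5.
Result: 139 · (4) + 111 · (-5) = 1.

gcd(139, 111) = 1; s = 4, t = -5 (check: 139·4 + 111·(-5) = 1).


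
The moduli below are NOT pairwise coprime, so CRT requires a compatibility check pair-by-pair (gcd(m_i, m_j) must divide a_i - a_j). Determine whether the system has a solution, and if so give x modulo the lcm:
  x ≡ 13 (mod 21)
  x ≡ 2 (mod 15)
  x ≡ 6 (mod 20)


Moduli 21, 15, 20 are not pairwise coprime, so CRT works modulo lcm(m_i) when all pairwise compatibility conditions hold.
Pairwise compatibility: gcd(m_i, m_j) must divide a_i - a_j for every pair.
Merge one congruence at a time:
  Start: x ≡ 13 (mod 21).
  Combine with x ≡ 2 (mod 15): gcd(21, 15) = 3, and 2 - 13 = -11 is NOT divisible by 3.
    ⇒ system is inconsistent (no integer solution).

No solution (the system is inconsistent).


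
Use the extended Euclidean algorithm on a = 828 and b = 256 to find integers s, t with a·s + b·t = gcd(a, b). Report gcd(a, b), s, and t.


Euclidean algorithm on (828, 256) — divide until remainder is 0:
  828 = 3 · 256 + 60
  256 = 4 · 60 + 16
  60 = 3 · 16 + 12
  16 = 1 · 12 + 4
  12 = 3 · 4 + 0
gcd(828, 256) = 4.
Track Bezout coefficients alongside the remainders: start with r₀ = 828 = a·1 + b·0 (s = 1, t = 0) and r₁ = 256 = a·0 + b·1 (s = 0, t = 1); each new remainder r_{k+1} = r_{k-1} − q_k·r_k inherits s_{k+1} = s_{k-1} − q_k·s_k, t_{k+1} = t_{k-1} − q_k·t_k, so r_k = a·s_k + b·t_k at every step:
  q = 3: r = 60, s = 1 − 3·0 = 1, t = 0 − 3·1 = -3  (check: 828·1 + 256·(-3) = 60)
  q = 4: r = 16, s = 0 − 4·1 = -4, t = 1 − 4·(-3) = 13  (check: 828·(-4) + 256·13 = 16)
  q = 3: r = 12, s = 1 − 3·(-4) = 13, t = -3 − 3·13 = -42  (check: 828·13 + 256·(-42) = 12)
  q = 1: r = 4, s = -4 − 1·13 = -17, t = 13 − 1·(-42) = 55  (check: 828·(-17) + 256·55 = 4)
The row with r = 4 (the gcd) gives the Bezout coefficients s = -17, t = 55.
Result: 828 · (-17) + 256 · (55) = 4.

gcd(828, 256) = 4; s = -17, t = 55 (check: 828·(-17) + 256·55 = 4).


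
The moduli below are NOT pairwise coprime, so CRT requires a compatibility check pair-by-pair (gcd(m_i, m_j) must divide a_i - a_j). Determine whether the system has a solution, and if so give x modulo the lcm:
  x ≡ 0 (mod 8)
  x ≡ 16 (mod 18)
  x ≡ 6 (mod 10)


Moduli 8, 18, 10 are not pairwise coprime, so CRT works modulo lcm(m_i) when all pairwise compatibility conditions hold.
Pairwise compatibility: gcd(m_i, m_j) must divide a_i - a_j for every pair.
Merge one congruence at a time:
  Start: x ≡ 0 (mod 8).
  Combine with x ≡ 16 (mod 18): gcd(8, 18) = 2; 16 - 0 = 16, which IS divisible by 2, so compatible.
    Write x = 0 + 8·t and substitute into x ≡ 16 (mod 18): 8·t ≡ 16 − 0 = 16 (mod 18).
    Divide the congruence (and modulus) by g = 2: 4·t ≡ 8 (mod 9).
    The inverse of 4 mod 9 is 7 (since 4·7 = 28 = 3·9 + 1), so t ≡ 7·8 = 56 ≡ 2 (mod 9).
    Then x = 0 + 8·2 = 16, valid modulo lcm(8, 18) = 72: x ≡ 16 (mod 72).
  Combine with x ≡ 6 (mod 10): gcd(72, 10) = 2; 6 - 16 = -10, which IS divisible by 2, so compatible.
    Write x = 16 + 72·t and substitute into x ≡ 6 (mod 10): 72·t ≡ 6 − 16 = -10 (mod 10).
    Divide the congruence (and modulus) by g = 2: 36·t ≡ -5 (mod 5).
    Reduce coefficients mod 5: 1·t ≡ 0 (mod 5).
    So t ≡ 0 (mod 5).
    Then x = 16 + 72·0 = 16, valid modulo lcm(72, 10) = 360: x ≡ 16 (mod 360).
Verify: 16 mod 8 = 0, 16 mod 18 = 16, 16 mod 10 = 6.

x ≡ 16 (mod 360).


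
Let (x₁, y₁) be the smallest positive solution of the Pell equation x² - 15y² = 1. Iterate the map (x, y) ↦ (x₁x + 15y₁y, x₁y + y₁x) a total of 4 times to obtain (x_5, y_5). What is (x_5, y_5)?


Step 1: Find the fundamental solution (x₁, y₁) of x² - 15y² = 1.
  Expand √15 as a continued fraction. a₀ = ⌊√15⌋ = 3; iterate m_{k+1} = d_k·a_k − m_k, d_{k+1} = (15 − m_{k+1}²)/d_k, a_{k+1} = ⌊(a₀ + m_{k+1})/d_{k+1}⌋ (starting m₀ = 0, d₀ = 1), with convergents p_k = a_k·p_{k-1} + p_{k-2}, q_k = a_k·q_{k-1} + q_{k-2} (p₋₁ = 1, q₋₁ = 0):
  k = 0: a₀ = 3; p₀/q₀ = 3/1; p₀² − 15·q₀² = 9 − 15 = -6.
  k = 1: m = 3, d = 6, a = ⌊(3 + 3)/6⌋ = 1; p/q = (1·3 + 1)/(1·1 + 0) = 4/1; p² − 15·q² = 16 − 15 = 1.
  The first convergent with p² − 15·q² = 1 gives the fundamental solution (x₁, y₁) = (4, 1).
Step 2: Apply the recurrence (x_{n+1}, y_{n+1}) = (x₁x_n + 15y₁y_n, x₁y_n + y₁x_n) repeatedly.
  From (x_1, y_1) = (4, 1): x_2 = 4·4 + 15·1·1 = 31; y_2 = 4·1 + 1·4 = 8.
  From (x_2, y_2) = (31, 8): x_3 = 4·31 + 15·1·8 = 244; y_3 = 4·8 + 1·31 = 63.
  From (x_3, y_3) = (244, 63): x_4 = 4·244 + 15·1·63 = 1921; y_4 = 4·63 + 1·244 = 496.
  From (x_4, y_4) = (1921, 496): x_5 = 4·1921 + 15·1·496 = 15124; y_5 = 4·496 + 1·1921 = 3905.
Step 3: Verify x_5² - 15·y_5² = 228735376 - 228735375 = 1 (should be 1). ✓

(x_1, y_1) = (4, 1); (x_5, y_5) = (15124, 3905).


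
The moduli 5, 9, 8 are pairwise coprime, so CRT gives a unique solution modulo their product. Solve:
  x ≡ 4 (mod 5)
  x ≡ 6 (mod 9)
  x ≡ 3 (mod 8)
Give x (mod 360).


Moduli 5, 9, 8 are pairwise coprime; by CRT there is a unique solution modulo M = 5 · 9 · 8 = 360.
Solve pairwise, accumulating the modulus:
  Start with x ≡ 4 (mod 5).
  Combine with x ≡ 6 (mod 9): since gcd(5, 9) = 1, we get a unique residue mod 45.
    Write x = 4 + 5·t and substitute into x ≡ 6 (mod 9): 5·t ≡ 6 − 4 = 2 (mod 9).
    The inverse of 5 mod 9 is 2 (since 5·2 = 10 = 1·9 + 1), so t ≡ 2·2 = 4 ≡ 4 (mod 9).
    Then x = 4 + 5·4 = 24, valid modulo lcm(5, 9) = 45: x ≡ 24 (mod 45).
  Combine with x ≡ 3 (mod 8): since gcd(45, 8) = 1, we get a unique residue mod 360.
    Write x = 24 + 45·t and substitute into x ≡ 3 (mod 8): 45·t ≡ 3 − 24 = -21 (mod 8).
    Reduce coefficients mod 8: 5·t ≡ 3 (mod 8).
    The inverse of 5 mod 8 is 5 (since 5·5 = 25 = 3·8 + 1), so t ≡ 5·3 = 15 ≡ 7 (mod 8).
    Then x = 24 + 45·7 = 339, valid modulo lcm(45, 8) = 360: x ≡ 339 (mod 360).
Verify: 339 mod 5 = 4 ✓, 339 mod 9 = 6 ✓, 339 mod 8 = 3 ✓.

x ≡ 339 (mod 360).


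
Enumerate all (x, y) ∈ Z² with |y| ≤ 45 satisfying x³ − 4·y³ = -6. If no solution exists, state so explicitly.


The equation is x³ - 4y³ = -6. For fixed y, x³ = 4·y³ − 6, so a solution requires the RHS to be a perfect cube.
Strategy: iterate y from -45 to 45, compute RHS = 4·y³ − 6, and check whether it is a (positive or negative) perfect cube.
Check small values of y:
  y = 0: RHS = -6 is not a perfect cube.
  y = 1: RHS = -2 is not a perfect cube.
  y = -1: RHS = -10 is not a perfect cube.
  y = 2: RHS = 26 is not a perfect cube.
  y = -2: RHS = -38 is not a perfect cube.
  y = 3: RHS = 102 is not a perfect cube.
  y = -3: RHS = -114 is not a perfect cube.
Continuing the search up to |y| = 45 finds no solutions either.
No (x, y) in the scanned range satisfies the equation.

No integer solutions with |y| ≤ 45.


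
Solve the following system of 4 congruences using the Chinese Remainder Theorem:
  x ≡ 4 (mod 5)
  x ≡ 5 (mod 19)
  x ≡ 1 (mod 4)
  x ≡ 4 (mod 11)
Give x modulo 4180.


Product of moduli M = 5 · 19 · 4 · 11 = 4180.
Merge one congruence at a time:
  Start: x ≡ 4 (mod 5).
  Combine with x ≡ 5 (mod 19); new modulus lcm = 95.
    Write x = 4 + 5·t and substitute into x ≡ 5 (mod 19): 5·t ≡ 5 − 4 = 1 (mod 19).
    The inverse of 5 mod 19 is 4 (since 5·4 = 20 = 1·19 + 1), so t ≡ 4·1 = 4 ≡ 4 (mod 19).
    Then x = 4 + 5·4 = 24, valid modulo lcm(5, 19) = 95: x ≡ 24 (mod 95).
  Combine with x ≡ 1 (mod 4); new modulus lcm = 380.
    Write x = 24 + 95·t and substitute into x ≡ 1 (mod 4): 95·t ≡ 1 − 24 = -23 (mod 4).
    Reduce coefficients mod 4: 3·t ≡ 1 (mod 4).
    The inverse of 3 mod 4 is 3 (since 3·3 = 9 = 2·4 + 1), so t ≡ 3·1 = 3 ≡ 3 (mod 4).
    Then x = 24 + 95·3 = 309, valid modulo lcm(95, 4) = 380: x ≡ 309 (mod 380).
  Combine with x ≡ 4 (mod 11); new modulus lcm = 4180.
    Write x = 309 + 380·t and substitute into x ≡ 4 (mod 11): 380·t ≡ 4 − 309 = -305 (mod 11).
    Reduce coefficients mod 11: 6·t ≡ 3 (mod 11).
    The inverse of 6 mod 11 is 2 (since 6·2 = 12 = 1·11 + 1), so t ≡ 2·3 = 6 ≡ 6 (mod 11).
    Then x = 309 + 380·6 = 2589, valid modulo lcm(380, 11) = 4180: x ≡ 2589 (mod 4180).
Verify against each original: 2589 mod 5 = 4, 2589 mod 19 = 5, 2589 mod 4 = 1, 2589 mod 11 = 4.

x ≡ 2589 (mod 4180).


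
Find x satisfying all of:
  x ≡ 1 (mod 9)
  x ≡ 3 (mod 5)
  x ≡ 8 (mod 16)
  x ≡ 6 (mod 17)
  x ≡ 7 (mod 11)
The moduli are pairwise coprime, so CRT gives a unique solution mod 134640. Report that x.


Product of moduli M = 9 · 5 · 16 · 17 · 11 = 134640.
Merge one congruence at a time:
  Start: x ≡ 1 (mod 9).
  Combine with x ≡ 3 (mod 5); new modulus lcm = 45.
    Write x = 1 + 9·t and substitute into x ≡ 3 (mod 5): 9·t ≡ 3 − 1 = 2 (mod 5).
    Reduce coefficients mod 5: 4·t ≡ 2 (mod 5).
    The inverse of 4 mod 5 is 4 (since 4·4 = 16 = 3·5 + 1), so t ≡ 4·2 = 8 ≡ 3 (mod 5).
    Then x = 1 + 9·3 = 28, valid modulo lcm(9, 5) = 45: x ≡ 28 (mod 45).
  Combine with x ≡ 8 (mod 16); new modulus lcm = 720.
    Write x = 28 + 45·t and substitute into x ≡ 8 (mod 16): 45·t ≡ 8 − 28 = -20 (mod 16).
    Reduce coefficients mod 16: 13·t ≡ 12 (mod 16).
    The inverse of 13 mod 16 is 5 (since 13·5 = 65 = 4·16 + 1), so t ≡ 5·12 = 60 ≡ 12 (mod 16).
    Then x = 28 + 45·12 = 568, valid modulo lcm(45, 16) = 720: x ≡ 568 (mod 720).
  Combine with x ≡ 6 (mod 17); new modulus lcm = 12240.
    Write x = 568 + 720·t and substitute into x ≡ 6 (mod 17): 720·t ≡ 6 − 568 = -562 (mod 17).
    Reduce coefficients mod 17: 6·t ≡ 16 (mod 17).
    The inverse of 6 mod 17 is 3 (since 6·3 = 18 = 1·17 + 1), so t ≡ 3·16 = 48 ≡ 14 (mod 17).
    Then x = 568 + 720·14 = 10648, valid modulo lcm(720, 17) = 12240: x ≡ 10648 (mod 12240).
  Combine with x ≡ 7 (mod 11); new modulus lcm = 134640.
    Write x = 10648 + 12240·t and substitute into x ≡ 7 (mod 11): 12240·t ≡ 7 − 10648 = -10641 (mod 11).
    Reduce coefficients mod 11: 8·t ≡ 7 (mod 11).
    The inverse of 8 mod 11 is 7 (since 8·7 = 56 = 5·11 + 1), so t ≡ 7·7 = 49 ≡ 5 (mod 11).
    Then x = 10648 + 12240·5 = 71848, valid modulo lcm(12240, 11) = 134640: x ≡ 71848 (mod 134640).
Verify against each original: 71848 mod 9 = 1, 71848 mod 5 = 3, 71848 mod 16 = 8, 71848 mod 17 = 6, 71848 mod 11 = 7.

x ≡ 71848 (mod 134640).


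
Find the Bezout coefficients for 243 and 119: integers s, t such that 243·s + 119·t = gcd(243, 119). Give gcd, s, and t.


Euclidean algorithm on (243, 119) — divide until remainder is 0:
  243 = 2 · 119 + 5
  119 = 23 · 5 + 4
  5 = 1 · 4 + 1
  4 = 4 · 1 + 0
gcd(243, 119) = 1.
Track Bezout coefficients alongside the remainders: start with r₀ = 243 = a·1 + b·0 (s = 1, t = 0) and r₁ = 119 = a·0 + b·1 (s = 0, t = 1); each new remainder r_{k+1} = r_{k-1} − q_k·r_k inherits s_{k+1} = s_{k-1} − q_k·s_k, t_{k+1} = t_{k-1} − q_k·t_k, so r_k = a·s_k + b·t_k at every step:
  q = 2: r = 5, s = 1 − 2·0 = 1, t = 0 − 2·1 = -2  (check: 243·1 + 119·(-2) = 5)
  q = 23: r = 4, s = 0 − 23·1 = -23, t = 1 − 23·(-2) = 47  (check: 243·(-23) + 119·47 = 4)
  q = 1: r = 1, s = 1 − 1·(-23) = 24, t = -2 − 1·47 = -49  (check: 243·24 + 119·(-49) = 1)
The row with r = 1 (the gcd) gives the Bezout coefficients s = 24, t = -49.
Result: 243 · (24) + 119 · (-49) = 1.

gcd(243, 119) = 1; s = 24, t = -49 (check: 243·24 + 119·(-49) = 1).


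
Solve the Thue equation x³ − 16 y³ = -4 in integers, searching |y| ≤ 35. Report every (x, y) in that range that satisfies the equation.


The equation is x³ - 16y³ = -4. For fixed y, x³ = 16·y³ − 4, so a solution requires the RHS to be a perfect cube.
Strategy: iterate y from -35 to 35, compute RHS = 16·y³ − 4, and check whether it is a (positive or negative) perfect cube.
Check small values of y:
  y = 0: RHS = -4 is not a perfect cube.
  y = 1: RHS = 12 is not a perfect cube.
  y = -1: RHS = -20 is not a perfect cube.
  y = 2: RHS = 124 is not a perfect cube.
  y = -2: RHS = -132 is not a perfect cube.
  y = 3: RHS = 428 is not a perfect cube.
  y = -3: RHS = -436 is not a perfect cube.
Continuing the search up to |y| = 35 finds no solutions either.
No (x, y) in the scanned range satisfies the equation.

No integer solutions with |y| ≤ 35.


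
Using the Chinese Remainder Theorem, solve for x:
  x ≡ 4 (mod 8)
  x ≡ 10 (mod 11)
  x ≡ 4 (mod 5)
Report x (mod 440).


Moduli 8, 11, 5 are pairwise coprime; by CRT there is a unique solution modulo M = 8 · 11 · 5 = 440.
Solve pairwise, accumulating the modulus:
  Start with x ≡ 4 (mod 8).
  Combine with x ≡ 10 (mod 11): since gcd(8, 11) = 1, we get a unique residue mod 88.
    Write x = 4 + 8·t and substitute into x ≡ 10 (mod 11): 8·t ≡ 10 − 4 = 6 (mod 11).
    The inverse of 8 mod 11 is 7 (since 8·7 = 56 = 5·11 + 1), so t ≡ 7·6 = 42 ≡ 9 (mod 11).
    Then x = 4 + 8·9 = 76, valid modulo lcm(8, 11) = 88: x ≡ 76 (mod 88).
  Combine with x ≡ 4 (mod 5): since gcd(88, 5) = 1, we get a unique residue mod 440.
    Write x = 76 + 88·t and substitute into x ≡ 4 (mod 5): 88·t ≡ 4 − 76 = -72 (mod 5).
    Reduce coefficients mod 5: 3·t ≡ 3 (mod 5).
    The inverse of 3 mod 5 is 2 (since 3·2 = 6 = 1·5 + 1), so t ≡ 2·3 = 6 ≡ 1 (mod 5).
    Then x = 76 + 88·1 = 164, valid modulo lcm(88, 5) = 440: x ≡ 164 (mod 440).
Verify: 164 mod 8 = 4 ✓, 164 mod 11 = 10 ✓, 164 mod 5 = 4 ✓.

x ≡ 164 (mod 440).


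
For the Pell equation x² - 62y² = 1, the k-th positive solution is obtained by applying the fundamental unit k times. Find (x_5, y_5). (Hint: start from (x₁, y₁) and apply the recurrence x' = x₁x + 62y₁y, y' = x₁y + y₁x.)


Step 1: Find the fundamental solution (x₁, y₁) of x² - 62y² = 1.
  Expand √62 as a continued fraction. a₀ = ⌊√62⌋ = 7; iterate m_{k+1} = d_k·a_k − m_k, d_{k+1} = (62 − m_{k+1}²)/d_k, a_{k+1} = ⌊(a₀ + m_{k+1})/d_{k+1}⌋ (starting m₀ = 0, d₀ = 1), with convergents p_k = a_k·p_{k-1} + p_{k-2}, q_k = a_k·q_{k-1} + q_{k-2} (p₋₁ = 1, q₋₁ = 0):
  k = 0: a₀ = 7; p₀/q₀ = 7/1; p₀² − 62·q₀² = 49 − 62 = -13.
  k = 1: m = 7, d = 13, a = ⌊(7 + 7)/13⌋ = 1; p/q = (1·7 + 1)/(1·1 + 0) = 8/1; p² − 62·q² = 64 − 62 = 2.
  k = 2: m = 6, d = 2, a = ⌊(7 + 6)/2⌋ = 6; p/q = (6·8 + 7)/(6·1 + 1) = 55/7; p² − 62·q² = 3025 − 3038 = -13.
  k = 3: m = 6, d = 13, a = ⌊(7 + 6)/13⌋ = 1; p/q = (1·55 + 8)/(1·7 + 1) = 63/8; p² − 62·q² = 3969 − 3968 = 1.
  The first convergent with p² − 62·q² = 1 gives the fundamental solution (x₁, y₁) = (63, 8).
Step 2: Apply the recurrence (x_{n+1}, y_{n+1}) = (x₁x_n + 62y₁y_n, x₁y_n + y₁x_n) repeatedly.
  From (x_1, y_1) = (63, 8): x_2 = 63·63 + 62·8·8 = 7937; y_2 = 63·8 + 8·63 = 1008.
  From (x_2, y_2) = (7937, 1008): x_3 = 63·7937 + 62·8·1008 = 999999; y_3 = 63·1008 + 8·7937 = 127000.
  From (x_3, y_3) = (999999, 127000): x_4 = 63·999999 + 62·8·127000 = 125991937; y_4 = 63·127000 + 8·999999 = 16000992.
  From (x_4, y_4) = (125991937, 16000992): x_5 = 63·125991937 + 62·8·16000992 = 15873984063; y_5 = 63·16000992 + 8·125991937 = 2015997992.
Step 3: Verify x_5² - 62·y_5² = 251983370032377987969 - 251983370032377987968 = 1 (should be 1). ✓

(x_1, y_1) = (63, 8); (x_5, y_5) = (15873984063, 2015997992).


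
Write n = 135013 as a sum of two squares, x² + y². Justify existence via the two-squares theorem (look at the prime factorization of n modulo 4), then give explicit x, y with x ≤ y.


Step 1: Factor n = 135013 = 37 · 41 · 89.
Step 2: Check the mod-4 condition on each prime factor: 37 ≡ 1 (mod 4), exponent 1; 41 ≡ 1 (mod 4), exponent 1; 89 ≡ 1 (mod 4), exponent 1.
All primes ≡ 3 (mod 4) appear to even exponent (or don't appear), so by the two-squares theorem n IS expressible as a sum of two squares.
Step 3: Build a representation. Here n = 37 · 41 · 89 is a product of primes ≡ 1 (mod 4). Each prime p ≡ 1 (mod 4) is itself a sum of two squares; find a² by testing p − a² for a perfect square:
  37: 37 − 1² = 36 = 6² ⇒ 37 = 1² + 6².
  41: 41 − 1² = 40, 41 − 2² = 37, 41 − 3² = 32, 41 − 4² = 25 = 5² ⇒ 41 = 4² + 5².
  89: 89 − 1² = 88, 89 − 2² = 85, 89 − 3² = 80, 89 − 4² = 73, 89 − 5² = 64 = 8² ⇒ 89 = 5² + 8².
  Combine using the Brahmagupta–Fibonacci identity (a² + b²)(c² + d²) = (ac − bd)² + (ad + bc)² = (ac + bd)² + (ad − bc)²:
  37 · 41 = 1517: from (1² + 6²)(4² + 5²), take (1·4 − 6·5, 1·5 + 6·4) = (4 − 30, 5 + 24) = (-26, 29); dropping signs (only squares matter) gives (26, 29); check 26² + 29² = 676 + 841 = 1517 ✓.
  1517 · 89 = 135013: from (26² + 29²)(5² + 8²), take (26·5 − 29·8, 26·8 + 29·5) = (130 − 232, 208 + 145) = (-102, 353); dropping signs (only squares matter) gives (102, 353); check 102² + 353² = 10404 + 124609 = 135013 ✓.
Step 4: Order so x ≤ y and verify: 102² + 353² = 10404 + 124609 = 135013 = n. ✓

n = 135013 = 102² + 353² (one valid representation with x ≤ y).
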